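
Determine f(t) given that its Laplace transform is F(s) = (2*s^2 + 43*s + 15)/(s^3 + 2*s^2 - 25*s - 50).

Factor the denominator: s^3 + 2*s^2 - 25*s - 50 = (s - 5)*(s + 2)*(s + 5).
Partial fraction decomposition gives [-5/(s + 5)] + [3/(s + 2)] + [4/(s - 5)].
Invert each term: -5/(s + 5) ↔ -5e^(-5t); 3/(s + 2) ↔ 3e^(-2t); 4/(s - 5) ↔ 4e^(5t).

f(t) = 4*exp(5*t) + 3*exp(-2*t) - 5*exp(-5*t)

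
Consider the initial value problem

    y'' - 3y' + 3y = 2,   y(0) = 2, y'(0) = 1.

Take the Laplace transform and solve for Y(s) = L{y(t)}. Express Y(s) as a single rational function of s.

Y(s) = (2*s^2 - 5*s + 2)/(s^3 - 3*s^2 + 3*s)

Apply the Laplace transform to the equation.
Using L{y''} = s^2 Y - s·y(0) - y'(0) and L{y'} = sY - y(0), with y(0) = 2, y'(0) = 1, the left side becomes (s^2 - 3*s + 3)Y - (2*s - 5).
The right side is L{2} = 2/s.
So (s^2 - 3*s + 3)Y = 2/s + (2*s - 5).
Isolate Y and clear denominators.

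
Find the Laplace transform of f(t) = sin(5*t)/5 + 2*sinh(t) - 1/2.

Apply the Laplace transform termwise.
(2)·[L{sinh(t)} = 1/(s^2 - 1)]; (1/5)·[L{sin(5t)} = 5/(s^2 + 25)]; L{-1/2} = (-1/2)/s.

1/(s^2 + 25) + 2/(s^2 - 1) - 1/(2*s)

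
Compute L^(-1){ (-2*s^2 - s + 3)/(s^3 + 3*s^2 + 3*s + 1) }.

Factor the denominator: s^3 + 3*s^2 + 3*s + 1 = (s + 1)^3.
Partial fraction decomposition gives [-2/(s + 1)] + [3/(s + 1)^2] + [2/(s + 1)^3].
Invert each term: -2/(s + 1) ↔ -2e^(-t); 3/(s + 1)^2 ↔ 3t·e^(-t); 2/(s + 1)^3 ↔ (1)t^2·e^(-t).

t^2*exp(-t) + 3*t*exp(-t) - 2*exp(-t)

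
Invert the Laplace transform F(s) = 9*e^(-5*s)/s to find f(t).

The factor e^(-5s) signals a time shift by c = 5 (second shifting theorem).
L{9} = 9/s, so L^-1{9/s} = 9.
Hence the inverse is u(t - 5) times that function evaluated at t - 5.

f(t) = Heaviside(t - 5)*(9)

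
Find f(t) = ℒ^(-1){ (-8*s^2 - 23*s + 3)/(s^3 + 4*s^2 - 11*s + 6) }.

Factor the denominator: s^3 + 4*s^2 - 11*s + 6 = (s - 1)^2*(s + 6).
Partial fraction decomposition gives [-5/(s - 1)] + [-4/(s - 1)^2] + [-3/(s + 6)].
Invert each term: -5/(s - 1) ↔ -5e^(t); -4/(s - 1)^2 ↔ -4t·e^(t); -3/(s + 6) ↔ -3e^(-6t).

f(t) = -4*t*exp(t) - 5*exp(t) - 3*exp(-6*t)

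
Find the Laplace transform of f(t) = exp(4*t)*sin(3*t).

3/((s - 4)^2 + 9)

L{sin(3t)} = 3/(s^2 + 9).
By the first shifting theorem, multiplying by e^(4t) replaces s with s - 4.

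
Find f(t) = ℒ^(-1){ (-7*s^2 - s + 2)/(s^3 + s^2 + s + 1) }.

f(t) = 4*sin(t) - 5*cos(t) - 2*exp(-t)

Factor the denominator: s^3 + s^2 + s + 1 = (s + 1)*(s^2 + 1).
Partial fraction decomposition gives [-2/(s + 1)] + [-5*s/(s^2 + 1)] + [4/(s^2 + 1)].
Invert each term: -2/(s + 1) ↔ -2e^(-t); -5·s/(s^2 + 1) ↔ -5cos(t); 4·1/(s^2 + 1) ↔ 4sin(t).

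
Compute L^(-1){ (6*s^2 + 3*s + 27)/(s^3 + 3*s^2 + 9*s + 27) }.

-sin(3*t) + 2*cos(3*t) + 4*exp(-3*t)

Factor the denominator: s^3 + 3*s^2 + 9*s + 27 = (s + 3)*(s^2 + 9).
Partial fraction decomposition gives [4/(s + 3)] + [2*s/(s^2 + 9)] + [-3/(s^2 + 9)].
Invert each term: 4/(s + 3) ↔ 4e^(-3t); 2·s/(s^2 + 9) ↔ 2cos(3t); -1·3/(s^2 + 9) ↔ -sin(3t).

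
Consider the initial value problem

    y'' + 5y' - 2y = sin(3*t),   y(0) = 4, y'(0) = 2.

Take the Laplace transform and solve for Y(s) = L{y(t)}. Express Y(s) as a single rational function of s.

Take the Laplace transform of both sides.
Using L{y''} = s^2 Y - s·y(0) - y'(0) and L{y'} = sY - y(0), with y(0) = 4, y'(0) = 2, the left side becomes (s^2 + 5*s - 2)Y - (4*s + 22).
The right side is L{sin(3*t)} = 3/(s^2 + 9).
So (s^2 + 5*s - 2)Y = 3/(s^2 + 9) + (4*s + 22).
Divide through and combine into a single rational function.

Y(s) = (4*s^3 + 22*s^2 + 36*s + 201)/(s^4 + 5*s^3 + 7*s^2 + 45*s - 18)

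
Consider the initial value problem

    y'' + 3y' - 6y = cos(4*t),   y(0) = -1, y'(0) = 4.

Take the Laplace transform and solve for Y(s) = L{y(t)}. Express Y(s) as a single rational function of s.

Y(s) = (-s^3 + s^2 - 15*s + 16)/(s^4 + 3*s^3 + 10*s^2 + 48*s - 96)

Laplace-transform each side.
With L{y''} = s^2 Y - s·y(0) - y'(0) and L{y'} = sY - y(0), with y(0) = -1, y'(0) = 4: the LHS transforms to (s^2 + 3*s - 6)Y - (-s + 1).
The right side is L{cos(4*t)} = s/(s^2 + 16).
So (s^2 + 3*s - 6)Y = s/(s^2 + 16) + (-s + 1).
Solve for Y(s) and write it as one ratio of polynomials.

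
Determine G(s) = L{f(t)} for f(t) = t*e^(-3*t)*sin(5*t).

L{sin(5t)} = 5/(s^2 + 25).
Multiplying by e^(-3t) shifts s → s + 3, so L{e^(-3*t)*sin(5*t)} = 5/((s + 3)^2 + 25).
Then apply L{t·g(t)} = -d/ds[H(s)] with H(s) = 5/((s + 3)^2 + 25):
differentiating 1 time and applying the sign gives 10*(s + 3)/(s^2 + 6*s + 34)^2.

G(s) = 10*(s + 3)/(s^2 + 6*s + 34)^2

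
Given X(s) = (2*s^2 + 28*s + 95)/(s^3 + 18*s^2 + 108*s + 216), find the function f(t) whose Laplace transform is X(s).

f(t) = -t^2*exp(-6*t)/2 + 4*t*exp(-6*t) + 2*exp(-6*t)

Factor the denominator: s^3 + 18*s^2 + 108*s + 216 = (s + 6)^3.
Partial fraction decomposition gives [2/(s + 6)] + [4/(s + 6)^2] + [-1/(s + 6)^3].
Invert each term: 2/(s + 6) ↔ 2e^(-6t); 4/(s + 6)^2 ↔ 4t·e^(-6t); -1/(s + 6)^3 ↔ (-1/2)t^2·e^(-6t).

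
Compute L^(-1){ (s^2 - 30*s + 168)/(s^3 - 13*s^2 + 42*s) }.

exp(7*t) - 4*exp(6*t) + 4

Factor the denominator: s^3 - 13*s^2 + 42*s = s*(s - 7)*(s - 6).
Partial fraction decomposition gives [4/s] + [-4/(s - 6)] + [1/(s - 7)].
Invert each term: 4/(s - 0) ↔ 4e^(0t); -4/(s - 6) ↔ -4e^(6t); 1/(s - 7) ↔ e^(7t).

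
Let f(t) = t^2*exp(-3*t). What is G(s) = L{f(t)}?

L{e^(-3t)} = 1/(s + 3).
Then apply L{t^2·g(t)} = (-1)^2 d^2/ds^2[H(s)] with H(s) = 1/(s + 3):
differentiating 2 times and applying the sign gives 2/(s + 3)^3.

G(s) = 2/(s + 3)^3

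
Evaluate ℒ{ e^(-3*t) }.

1/(s + 3)

L{e^(-3t)} = 1/(s + 3).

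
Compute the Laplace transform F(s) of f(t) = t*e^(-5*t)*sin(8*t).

L{sin(8t)} = 8/(s^2 + 64).
Multiplying by e^(-5t) shifts s → s + 5, so L{e^(-5*t)*sin(8*t)} = 8/((s + 5)^2 + 64).
Then apply L{t·g(t)} = -d/ds[G(s)] with G(s) = 8/((s + 5)^2 + 64):
differentiating 1 time and applying the sign gives 16*(s + 5)/(s^2 + 10*s + 89)^2.

F(s) = 16*(s + 5)/(s^2 + 10*s + 89)^2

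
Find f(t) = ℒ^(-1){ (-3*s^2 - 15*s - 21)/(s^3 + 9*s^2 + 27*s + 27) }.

Factor the denominator: s^3 + 9*s^2 + 27*s + 27 = (s + 3)^3.
Partial fraction decomposition gives [-3/(s + 3)] + [3/(s + 3)^2] + [-3/(s + 3)^3].
Invert each term: -3/(s + 3) ↔ -3e^(-3t); 3/(s + 3)^2 ↔ 3t·e^(-3t); -3/(s + 3)^3 ↔ (-3/2)t^2·e^(-3t).

f(t) = -3*t^2*exp(-3*t)/2 + 3*t*exp(-3*t) - 3*exp(-3*t)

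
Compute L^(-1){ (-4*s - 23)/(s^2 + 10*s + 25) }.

Factor the denominator: s^2 + 10*s + 25 = (s + 5)^2.
Partial fraction decomposition gives [-4/(s + 5)] + [-3/(s + 5)^2].
Invert each term: -4/(s + 5) ↔ -4e^(-5t); -3/(s + 5)^2 ↔ -3t·e^(-5t).

-3*t*exp(-5*t) - 4*exp(-5*t)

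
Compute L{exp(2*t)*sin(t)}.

L{sin(t)} = 1/(s^2 + 1).
By the first shifting theorem, multiplying by e^(2t) replaces s with s - 2.

1/((s - 2)^2 + 1)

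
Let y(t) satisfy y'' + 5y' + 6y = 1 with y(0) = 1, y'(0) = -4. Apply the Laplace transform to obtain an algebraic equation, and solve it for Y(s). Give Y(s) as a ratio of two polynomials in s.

Take the Laplace transform of both sides.
The derivative rules (L{y''} = s^2 Y - s·y(0) - y'(0) and L{y'} = sY - y(0), with y(0) = 1, y'(0) = -4) turn the left side into (s^2 + 5*s + 6)Y - (s + 1).
The right side is L{1} = 1/s.
So (s^2 + 5*s + 6)Y = 1/s + (s + 1).
Divide through and combine into a single rational function.

Y(s) = (s^2 + s + 1)/(s^3 + 5*s^2 + 6*s)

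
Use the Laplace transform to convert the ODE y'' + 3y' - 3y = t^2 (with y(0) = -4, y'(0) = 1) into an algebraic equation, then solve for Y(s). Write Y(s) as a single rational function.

Transform both sides with L{·}.
Using L{y''} = s^2 Y - s·y(0) - y'(0) and L{y'} = sY - y(0), with y(0) = -4, y'(0) = 1, the left side becomes (s^2 + 3*s - 3)Y - (-4*s - 11).
The right side is L{t^2} = 2/s^3.
So (s^2 + 3*s - 3)Y = 2/s^3 + (-4*s - 11).
Solve for Y(s) and write it as one ratio of polynomials.

Y(s) = (-4*s^4 - 11*s^3 + 2)/(s^5 + 3*s^4 - 3*s^3)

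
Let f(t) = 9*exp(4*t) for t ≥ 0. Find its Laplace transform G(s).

G(s) = 9/(s - 4)

L{9} = 9/s.
By the first shifting theorem, multiplying by e^(4t) replaces s with s - 4.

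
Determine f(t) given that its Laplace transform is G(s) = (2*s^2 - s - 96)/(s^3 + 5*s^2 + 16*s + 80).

Factor the denominator: s^3 + 5*s^2 + 16*s + 80 = (s + 5)*(s^2 + 16).
Partial fraction decomposition gives [-1/(s + 5)] + [3*s/(s^2 + 16)] + [-16/(s^2 + 16)].
Invert each term: -1/(s + 5) ↔ -e^(-5t); 3·s/(s^2 + 16) ↔ 3cos(4t); -4·4/(s^2 + 16) ↔ -4sin(4t).

f(t) = -4*sin(4*t) + 3*cos(4*t) - exp(-5*t)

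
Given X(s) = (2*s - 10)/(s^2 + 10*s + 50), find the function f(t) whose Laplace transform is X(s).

f(t) = -4*exp(-5*t)*sin(5*t) + 2*exp(-5*t)*cos(5*t)

Complete the square in the denominator: s^2 + 10*s + 50 = (s + 5)^2 + 5^2.
Split the numerator to match: 2*s - 10 = 2·(s + 5) - 4·5.
Invert each term: 2·(s + 5)/((s + 5)^2 + 25) ↔ 2e^(-5t)cos(5t); -4·5/((s + 5)^2 + 25) ↔ -4e^(-5t)sin(5t).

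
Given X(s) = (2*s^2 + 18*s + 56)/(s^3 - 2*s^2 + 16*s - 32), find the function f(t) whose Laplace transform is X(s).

Factor the denominator: s^3 - 2*s^2 + 16*s - 32 = (s - 2)*(s^2 + 16).
Partial fraction decomposition gives [5/(s - 2)] + [-3*s/(s^2 + 16)] + [12/(s^2 + 16)].
Invert each term: 5/(s - 2) ↔ 5e^(2t); -3·s/(s^2 + 16) ↔ -3cos(4t); 3·4/(s^2 + 16) ↔ 3sin(4t).

f(t) = 5*exp(2*t) + 3*sin(4*t) - 3*cos(4*t)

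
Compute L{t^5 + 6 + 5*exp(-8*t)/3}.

5/(3*(s + 8)) + 6/s + 120/s^6

The transform is linear, so treat each term independently.
(5/3)·[L{e^(-8t)} = 1/(s + 8)]; L{t^5} = 5!/s^6 = 120/s^6; L{6} = 6/s.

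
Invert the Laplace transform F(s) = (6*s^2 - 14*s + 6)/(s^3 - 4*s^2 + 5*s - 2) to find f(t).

Factor the denominator: s^3 - 4*s^2 + 5*s - 2 = (s - 2)*(s - 1)^2.
Partial fraction decomposition gives [4/(s - 1)] + [2/(s - 1)^2] + [2/(s - 2)].
Invert each term: 4/(s - 1) ↔ 4e^(t); 2/(s - 1)^2 ↔ 2t·e^(t); 2/(s - 2) ↔ 2e^(2t).

f(t) = 2*t*exp(t) + 2*exp(2*t) + 4*exp(t)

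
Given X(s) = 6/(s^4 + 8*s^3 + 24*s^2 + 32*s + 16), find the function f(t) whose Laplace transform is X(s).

Rewrite the denominator: s^4 + 8*s^3 + 24*s^2 + 32*s + 16 = (s + 2)^4.
The form in (s + 2) signals a first-shifting-theorem factor e^(-2t).
Since L{t^3} = 3!/s^4 = 6/s^4, the inverse is t^3*e^(-2*t).

f(t) = t^3*exp(-2*t)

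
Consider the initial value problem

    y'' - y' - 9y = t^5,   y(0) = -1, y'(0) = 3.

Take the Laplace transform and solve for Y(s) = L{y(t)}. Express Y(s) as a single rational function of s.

Laplace-transform each side.
With L{y''} = s^2 Y - s·y(0) - y'(0) and L{y'} = sY - y(0), with y(0) = -1, y'(0) = 3: the LHS transforms to (s^2 - s - 9)Y - (-s + 4).
The right side is L{t^5} = 120/s^6.
So (s^2 - s - 9)Y = 120/s^6 + (-s + 4).
Isolate Y and clear denominators.

Y(s) = (-s^7 + 4*s^6 + 120)/(s^8 - s^7 - 9*s^6)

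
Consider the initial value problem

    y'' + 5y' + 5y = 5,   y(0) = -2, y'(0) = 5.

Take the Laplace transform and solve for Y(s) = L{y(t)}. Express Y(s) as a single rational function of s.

Y(s) = (-2*s^2 - 5*s + 5)/(s^3 + 5*s^2 + 5*s)

Take the Laplace transform of both sides.
Using L{y''} = s^2 Y - s·y(0) - y'(0) and L{y'} = sY - y(0), with y(0) = -2, y'(0) = 5, the left side becomes (s^2 + 5*s + 5)Y - (-2*s - 5).
The right side is L{5} = 5/s.
So (s^2 + 5*s + 5)Y = 5/s + (-2*s - 5).
Divide through and combine into a single rational function.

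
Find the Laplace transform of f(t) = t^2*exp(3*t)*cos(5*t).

L{cos(5t)} = s/(s^2 + 25).
Multiplying by e^(3t) shifts s → s - 3, so L{exp(3*t)*cos(5*t)} = (s - 3)/((s - 3)^2 + 25).
Then apply L{t^2·g(t)} = (-1)^2 d^2/ds^2[G(s)] with G(s) = (s - 3)/((s - 3)^2 + 25):
differentiating 2 times and applying the sign gives 2*(s - 3)*(s^2 - 6*s - 66)/(s^2 - 6*s + 34)^3.

2*(s - 3)*(s^2 - 6*s - 66)/(s^2 - 6*s + 34)^3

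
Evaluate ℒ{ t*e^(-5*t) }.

L{e^(-5t)} = 1/(s + 5).
Then apply L{t·g(t)} = -d/ds[H(s)] with H(s) = 1/(s + 5):
differentiating 1 time and applying the sign gives (s + 5)^(-2).

(s + 5)^(-2)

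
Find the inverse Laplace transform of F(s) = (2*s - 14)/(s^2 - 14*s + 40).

2*exp(7*t)*cosh(3*t)

Rewrite the denominator: s^2 - 14*s + 40 = (s - 7)^2 - 9.
The form in (s - 7) signals a first-shifting-theorem factor e^(7t).
Since L{cosh(3t)} = s/(s^2 - 9), the inverse is e^(7*t)*cosh(3*t), scaled by 2.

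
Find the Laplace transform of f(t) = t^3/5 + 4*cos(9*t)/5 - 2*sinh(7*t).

4*s/(5*(s^2 + 81)) - 14/(s^2 - 49) + 6/(5*s^4)

The transform is linear, so treat each term independently.
(4/5)·[L{cos(9t)} = s/(s^2 + 81)]; (-2)·[L{sinh(7t)} = 7/(s^2 - 49)]; (1/5)·[L{t^3} = 3!/s^4 = 6/s^4].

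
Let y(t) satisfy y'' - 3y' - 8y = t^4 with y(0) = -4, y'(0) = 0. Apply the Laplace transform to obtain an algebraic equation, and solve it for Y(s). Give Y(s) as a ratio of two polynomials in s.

Y(s) = (-4*s^6 + 12*s^5 + 24)/(s^7 - 3*s^6 - 8*s^5)

Take the Laplace transform of both sides.
Using L{y''} = s^2 Y - s·y(0) - y'(0) and L{y'} = sY - y(0), with y(0) = -4, y'(0) = 0, the left side becomes (s^2 - 3*s - 8)Y - (-4*s + 12).
The right side is L{t^4} = 24/s^5.
So (s^2 - 3*s - 8)Y = 24/s^5 + (-4*s + 12).
Solve for Y(s) and write it as one ratio of polynomials.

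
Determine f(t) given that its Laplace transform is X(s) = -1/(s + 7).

f(t) = -exp(-7*t)

Since L{e^(-7t)} = 1/(s + 7), the inverse is e^(-7*t), scaled by -1.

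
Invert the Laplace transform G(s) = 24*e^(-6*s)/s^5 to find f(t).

The factor e^(-6s) signals a time shift by c = 6 (second shifting theorem).
L{t^4} = 4!/s^5 = 24/s^5, so L^-1{24/s^5} = t^4.
Hence the inverse is u(t - 6) times that function evaluated at t - 6.

f(t) = Heaviside(t - 6)*((t - 6)^4)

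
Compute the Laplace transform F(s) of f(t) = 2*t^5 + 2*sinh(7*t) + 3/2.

Apply the Laplace transform termwise.
(2)·[L{sinh(7t)} = 7/(s^2 - 49)]; (2)·[L{t^5} = 5!/s^6 = 120/s^6]; L{3/2} = (3/2)/s.

F(s) = 14/(s^2 - 49) + 3/(2*s) + 240/s^6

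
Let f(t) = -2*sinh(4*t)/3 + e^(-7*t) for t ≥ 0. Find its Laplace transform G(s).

The transform is linear, so treat each term independently.
(-2/3)·[L{sinh(4t)} = 4/(s^2 - 16)]; L{e^(-7t)} = 1/(s + 7).

G(s) = -8/(3*(s^2 - 16)) + 1/(s + 7)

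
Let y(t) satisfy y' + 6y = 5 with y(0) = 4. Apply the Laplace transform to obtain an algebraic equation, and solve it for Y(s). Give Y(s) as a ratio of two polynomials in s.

Apply the Laplace transform to the equation.
Using L{y'} = sY - y(0) = sY - 4, the left side becomes (s + 6)Y - (4).
The right side is L{5} = 5/s.
So (s + 6)Y = 5/s + (4).
Solve for Y(s) and write it as one ratio of polynomials.

Y(s) = (4*s + 5)/(s^2 + 6*s)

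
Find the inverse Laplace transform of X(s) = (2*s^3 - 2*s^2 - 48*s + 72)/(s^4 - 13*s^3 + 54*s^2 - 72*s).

4*exp(6*t) + 3*exp(4*t) - 4*exp(3*t) - 1

Factor the denominator: s^4 - 13*s^3 + 54*s^2 - 72*s = s*(s - 6)*(s - 4)*(s - 3).
Partial fraction decomposition gives [4/(s - 6)] + [-4/(s - 3)] + [3/(s - 4)] + [-1/s].
Invert each term: 4/(s - 6) ↔ 4e^(6t); -4/(s - 3) ↔ -4e^(3t); 3/(s - 4) ↔ 3e^(4t); -1/(s - 0) ↔ -e^(0t).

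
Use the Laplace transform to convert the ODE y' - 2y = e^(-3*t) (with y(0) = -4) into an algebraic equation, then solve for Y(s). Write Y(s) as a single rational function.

Y(s) = (-4*s - 11)/(s^2 + s - 6)

Transform both sides with L{·}.
Using L{y'} = sY - y(0) = sY - (-4), the left side becomes (s - 2)Y - (-4).
The right side is L{e^(-3*t)} = 1/(s + 3).
So (s - 2)Y = 1/(s + 3) + (-4).
Solve for Y(s) and write it as one ratio of polynomials.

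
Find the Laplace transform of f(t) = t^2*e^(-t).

L{e^(-t)} = 1/(s + 1).
Then apply L{t^2·g(t)} = (-1)^2 d^2/ds^2[G(s)] with G(s) = 1/(s + 1):
differentiating 2 times and applying the sign gives 2/(s + 1)^3.

2/(s + 1)^3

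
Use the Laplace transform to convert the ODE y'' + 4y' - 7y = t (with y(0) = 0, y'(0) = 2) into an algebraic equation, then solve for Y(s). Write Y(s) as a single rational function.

Take the Laplace transform of both sides.
With L{y''} = s^2 Y - s·y(0) - y'(0) and L{y'} = sY - y(0), with y(0) = 0, y'(0) = 2: the LHS transforms to (s^2 + 4*s - 7)Y - (2).
The right side is L{t} = s^(-2).
So (s^2 + 4*s - 7)Y = s^(-2) + (2).
Isolate Y and clear denominators.

Y(s) = (2*s^2 + 1)/(s^4 + 4*s^3 - 7*s^2)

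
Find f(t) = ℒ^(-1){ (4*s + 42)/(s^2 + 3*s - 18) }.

f(t) = 6*exp(3*t) - 2*exp(-6*t)

Factor the denominator: s^2 + 3*s - 18 = (s - 3)*(s + 6).
Partial fraction decomposition gives [-2/(s + 6)] + [6/(s - 3)].
Invert each term: -2/(s + 6) ↔ -2e^(-6t); 6/(s - 3) ↔ 6e^(3t).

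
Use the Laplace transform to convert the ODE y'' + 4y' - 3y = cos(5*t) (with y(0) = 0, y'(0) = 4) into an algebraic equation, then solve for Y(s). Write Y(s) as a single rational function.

Take the Laplace transform of both sides.
Using L{y''} = s^2 Y - s·y(0) - y'(0) and L{y'} = sY - y(0), with y(0) = 0, y'(0) = 4, the left side becomes (s^2 + 4*s - 3)Y - (4).
The right side is L{cos(5*t)} = s/(s^2 + 25).
So (s^2 + 4*s - 3)Y = s/(s^2 + 25) + (4).
Divide through and combine into a single rational function.

Y(s) = (4*s^2 + s + 100)/(s^4 + 4*s^3 + 22*s^2 + 100*s - 75)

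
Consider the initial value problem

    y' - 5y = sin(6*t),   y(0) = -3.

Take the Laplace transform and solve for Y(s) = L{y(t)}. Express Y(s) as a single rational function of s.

Transform both sides with L{·}.
The derivative rules (L{y'} = sY - y(0) = sY - (-3)) turn the left side into (s - 5)Y - (-3).
The right side is L{sin(6*t)} = 6/(s^2 + 36).
So (s - 5)Y = 6/(s^2 + 36) + (-3).
Solve for Y(s) and write it as one ratio of polynomials.

Y(s) = (-3*s^2 - 102)/(s^3 - 5*s^2 + 36*s - 180)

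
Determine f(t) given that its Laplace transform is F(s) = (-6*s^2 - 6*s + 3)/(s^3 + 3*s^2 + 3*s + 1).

Factor the denominator: s^3 + 3*s^2 + 3*s + 1 = (s + 1)^3.
Partial fraction decomposition gives [-6/(s + 1)] + [6/(s + 1)^2] + [3/(s + 1)^3].
Invert each term: -6/(s + 1) ↔ -6e^(-t); 6/(s + 1)^2 ↔ 6t·e^(-t); 3/(s + 1)^3 ↔ (3/2)t^2·e^(-t).

f(t) = 3*t^2*exp(-t)/2 + 6*t*exp(-t) - 6*exp(-t)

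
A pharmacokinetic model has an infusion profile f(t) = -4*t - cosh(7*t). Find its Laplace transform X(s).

X(s) = -s/(s^2 - 49) - 4/s^2

Apply the Laplace transform termwise.
(-4)·[L{t} = 1!/s^2 = 1/s^2]; (-1)·[L{cosh(7t)} = s/(s^2 - 49)].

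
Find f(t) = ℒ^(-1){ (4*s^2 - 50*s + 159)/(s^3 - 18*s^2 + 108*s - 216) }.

Factor the denominator: s^3 - 18*s^2 + 108*s - 216 = (s - 6)^3.
Partial fraction decomposition gives [4/(s - 6)] + [-2/(s - 6)^2] + [3/(s - 6)^3].
Invert each term: 4/(s - 6) ↔ 4e^(6t); -2/(s - 6)^2 ↔ -2t·e^(6t); 3/(s - 6)^3 ↔ (3/2)t^2·e^(6t).

f(t) = 3*t^2*exp(6*t)/2 - 2*t*exp(6*t) + 4*exp(6*t)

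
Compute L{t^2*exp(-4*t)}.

L{e^(-4t)} = 1/(s + 4).
Then apply L{t^2·g(t)} = (-1)^2 d^2/ds^2[G(s)] with G(s) = 1/(s + 4):
differentiating 2 times and applying the sign gives 2/(s + 4)^3.

2/(s + 4)^3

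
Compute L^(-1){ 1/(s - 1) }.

Since L{e^(t)} = 1/(s - 1), the inverse is e^(t).

exp(t)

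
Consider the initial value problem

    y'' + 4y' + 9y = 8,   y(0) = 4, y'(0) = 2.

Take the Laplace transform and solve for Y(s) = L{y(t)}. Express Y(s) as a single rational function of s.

Y(s) = (4*s^2 + 18*s + 8)/(s^3 + 4*s^2 + 9*s)

Transform both sides with L{·}.
With L{y''} = s^2 Y - s·y(0) - y'(0) and L{y'} = sY - y(0), with y(0) = 4, y'(0) = 2: the LHS transforms to (s^2 + 4*s + 9)Y - (4*s + 18).
The right side is L{8} = 8/s.
So (s^2 + 4*s + 9)Y = 8/s + (4*s + 18).
Isolate Y and clear denominators.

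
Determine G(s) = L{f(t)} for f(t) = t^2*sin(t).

L{sin(t)} = 1/(s^2 + 1).
Then apply L{t^2·g(t)} = (-1)^2 d^2/ds^2[H(s)] with H(s) = 1/(s^2 + 1):
differentiating 2 times and applying the sign gives 2*(3*s^2 - 1)/(s^2 + 1)^3.

G(s) = 2*(3*s^2 - 1)/(s^2 + 1)^3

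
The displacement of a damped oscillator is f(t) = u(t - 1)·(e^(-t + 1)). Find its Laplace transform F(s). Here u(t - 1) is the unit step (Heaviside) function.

By the second shifting theorem, L{u(t - c)·g(t - c)} = e^(-cs)·G(s) with c = 1 and G(s) = L{g(t)}.
L{e^(-t)} = 1/(s + 1).

F(s) = exp(-s)/(s + 1)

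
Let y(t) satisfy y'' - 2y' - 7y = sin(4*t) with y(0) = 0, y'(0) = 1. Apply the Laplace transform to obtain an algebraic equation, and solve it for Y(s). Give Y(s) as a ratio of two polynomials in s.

Apply the Laplace transform to the equation.
Using L{y''} = s^2 Y - s·y(0) - y'(0) and L{y'} = sY - y(0), with y(0) = 0, y'(0) = 1, the left side becomes (s^2 - 2*s - 7)Y - (1).
The right side is L{sin(4*t)} = 4/(s^2 + 16).
So (s^2 - 2*s - 7)Y = 4/(s^2 + 16) + (1).
Isolate Y and clear denominators.

Y(s) = (s^2 + 20)/(s^4 - 2*s^3 + 9*s^2 - 32*s - 112)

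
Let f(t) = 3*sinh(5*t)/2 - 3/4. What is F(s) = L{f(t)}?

F(s) = 15/(2*(s^2 - 25)) - 3/(4*s)

Apply the Laplace transform termwise.
(3/2)·[L{sinh(5t)} = 5/(s^2 - 25)]; L{-3/4} = (-3/4)/s.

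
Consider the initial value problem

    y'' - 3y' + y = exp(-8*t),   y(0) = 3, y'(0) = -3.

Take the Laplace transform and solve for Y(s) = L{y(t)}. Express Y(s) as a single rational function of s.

Y(s) = (3*s^2 + 12*s - 95)/(s^3 + 5*s^2 - 23*s + 8)

Laplace-transform each side.
With L{y''} = s^2 Y - s·y(0) - y'(0) and L{y'} = sY - y(0), with y(0) = 3, y'(0) = -3: the LHS transforms to (s^2 - 3*s + 1)Y - (3*s - 12).
The right side is L{exp(-8*t)} = 1/(s + 8).
So (s^2 - 3*s + 1)Y = 1/(s + 8) + (3*s - 12).
Isolate Y and clear denominators.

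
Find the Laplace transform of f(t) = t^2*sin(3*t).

18*(s^2 - 3)/(s^2 + 9)^3

L{sin(3t)} = 3/(s^2 + 9).
Then apply L{t^2·g(t)} = (-1)^2 d^2/ds^2[G(s)] with G(s) = 3/(s^2 + 9):
differentiating 2 times and applying the sign gives 18*(s^2 - 3)/(s^2 + 9)^3.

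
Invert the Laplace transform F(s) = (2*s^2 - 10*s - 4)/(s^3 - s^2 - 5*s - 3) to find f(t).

f(t) = -2*t*exp(-t) - exp(3*t) + 3*exp(-t)

Factor the denominator: s^3 - s^2 - 5*s - 3 = (s - 3)*(s + 1)^2.
Partial fraction decomposition gives [3/(s + 1)] + [-2/(s + 1)^2] + [-1/(s - 3)].
Invert each term: 3/(s + 1) ↔ 3e^(-t); -2/(s + 1)^2 ↔ -2t·e^(-t); -1/(s - 3) ↔ -e^(3t).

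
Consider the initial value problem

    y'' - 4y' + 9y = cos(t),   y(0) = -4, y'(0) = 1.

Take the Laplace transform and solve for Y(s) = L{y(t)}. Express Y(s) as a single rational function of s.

Laplace-transform each side.
With L{y''} = s^2 Y - s·y(0) - y'(0) and L{y'} = sY - y(0), with y(0) = -4, y'(0) = 1: the LHS transforms to (s^2 - 4*s + 9)Y - (-4*s + 17).
The right side is L{cos(t)} = s/(s^2 + 1).
So (s^2 - 4*s + 9)Y = s/(s^2 + 1) + (-4*s + 17).
Solve for Y(s) and write it as one ratio of polynomials.

Y(s) = (-4*s^3 + 17*s^2 - 3*s + 17)/(s^4 - 4*s^3 + 10*s^2 - 4*s + 9)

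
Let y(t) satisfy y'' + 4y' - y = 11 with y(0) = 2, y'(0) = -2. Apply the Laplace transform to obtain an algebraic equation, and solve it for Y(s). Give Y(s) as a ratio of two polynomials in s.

Y(s) = (2*s^2 + 6*s + 11)/(s^3 + 4*s^2 - s)

Transform both sides with L{·}.
With L{y''} = s^2 Y - s·y(0) - y'(0) and L{y'} = sY - y(0), with y(0) = 2, y'(0) = -2: the LHS transforms to (s^2 + 4*s - 1)Y - (2*s + 6).
The right side is L{11} = 11/s.
So (s^2 + 4*s - 1)Y = 11/s + (2*s + 6).
Isolate Y and clear denominators.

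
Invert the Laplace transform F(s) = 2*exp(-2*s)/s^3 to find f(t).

The factor e^(-2s) signals a time shift by c = 2 (second shifting theorem).
L{t^2} = 2!/s^3 = 2/s^3, so L^-1{2/s^3} = t^2.
Hence the inverse is u(t - 2) times that function evaluated at t - 2.

f(t) = Heaviside(t - 2)*((t - 2)^2)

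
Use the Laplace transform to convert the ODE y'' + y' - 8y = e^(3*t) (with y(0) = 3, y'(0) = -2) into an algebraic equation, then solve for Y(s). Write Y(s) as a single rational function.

Take the Laplace transform of both sides.
With L{y''} = s^2 Y - s·y(0) - y'(0) and L{y'} = sY - y(0), with y(0) = 3, y'(0) = -2: the LHS transforms to (s^2 + s - 8)Y - (3*s + 1).
The right side is L{e^(3*t)} = 1/(s - 3).
So (s^2 + s - 8)Y = 1/(s - 3) + (3*s + 1).
Solve for Y(s) and write it as one ratio of polynomials.

Y(s) = (3*s^2 - 8*s - 2)/(s^3 - 2*s^2 - 11*s + 24)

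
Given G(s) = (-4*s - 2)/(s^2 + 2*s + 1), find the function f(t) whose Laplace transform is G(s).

f(t) = 2*t*exp(-t) - 4*exp(-t)

Factor the denominator: s^2 + 2*s + 1 = (s + 1)^2.
Partial fraction decomposition gives [-4/(s + 1)] + [2/(s + 1)^2].
Invert each term: -4/(s + 1) ↔ -4e^(-t); 2/(s + 1)^2 ↔ 2t·e^(-t).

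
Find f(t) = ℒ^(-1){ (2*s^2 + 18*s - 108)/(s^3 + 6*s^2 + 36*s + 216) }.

Factor the denominator: s^3 + 6*s^2 + 36*s + 216 = (s + 6)*(s^2 + 36).
Partial fraction decomposition gives [-2/(s + 6)] + [4*s/(s^2 + 36)] + [-6/(s^2 + 36)].
Invert each term: -2/(s + 6) ↔ -2e^(-6t); 4·s/(s^2 + 36) ↔ 4cos(6t); -1·6/(s^2 + 36) ↔ -sin(6t).

f(t) = -sin(6*t) + 4*cos(6*t) - 2*exp(-6*t)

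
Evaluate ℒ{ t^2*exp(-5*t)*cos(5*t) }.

2*(s + 5)*(s^2 + 10*s - 50)/(s^2 + 10*s + 50)^3

L{cos(5t)} = s/(s^2 + 25).
Multiplying by e^(-5t) shifts s → s + 5, so L{exp(-5*t)*cos(5*t)} = (s + 5)/((s + 5)^2 + 25).
Then apply L{t^2·g(t)} = (-1)^2 d^2/ds^2[H(s)] with H(s) = (s + 5)/((s + 5)^2 + 25):
differentiating 2 times and applying the sign gives 2*(s + 5)*(s^2 + 10*s - 50)/(s^2 + 10*s + 50)^3.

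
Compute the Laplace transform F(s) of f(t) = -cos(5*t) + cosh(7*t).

F(s) = -s/(s^2 + 25) + s/(s^2 - 49)

The transform is linear, so treat each term independently.
L{cosh(7t)} = s/(s^2 - 49); (-1)·[L{cos(5t)} = s/(s^2 + 25)].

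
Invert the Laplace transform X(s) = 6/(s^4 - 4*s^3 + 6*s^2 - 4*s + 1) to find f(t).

Rewrite the denominator: s^4 - 4*s^3 + 6*s^2 - 4*s + 1 = (s - 1)^4.
The form in (s - 1) signals a first-shifting-theorem factor e^(t).
Since L{t^3} = 3!/s^4 = 6/s^4, the inverse is t^3*e^(t).

f(t) = t^3*exp(t)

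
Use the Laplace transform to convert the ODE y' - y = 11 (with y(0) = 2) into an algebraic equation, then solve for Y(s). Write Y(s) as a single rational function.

Transform both sides with L{·}.
Using L{y'} = sY - y(0) = sY - 2, the left side becomes (s - 1)Y - (2).
The right side is L{11} = 11/s.
So (s - 1)Y = 11/s + (2).
Isolate Y and clear denominators.

Y(s) = (2*s + 11)/(s^2 - s)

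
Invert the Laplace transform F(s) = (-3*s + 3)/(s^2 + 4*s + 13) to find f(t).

Complete the square in the denominator: s^2 + 4*s + 13 = (s + 2)^2 + 3^2.
Split the numerator to match: -3*s + 3 = -3·(s + 2) + 3·3.
Invert each term: -3·(s + 2)/((s + 2)^2 + 9) ↔ -3e^(-2t)cos(3t); 3·3/((s + 2)^2 + 9) ↔ 3e^(-2t)sin(3t).

f(t) = 3*exp(-2*t)*sin(3*t) - 3*exp(-2*t)*cos(3*t)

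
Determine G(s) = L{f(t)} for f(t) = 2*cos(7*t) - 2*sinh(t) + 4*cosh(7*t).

G(s) = 2*s/(s^2 + 49) + 4*s/(s^2 - 49) - 2/(s^2 - 1)

By linearity of the Laplace transform, transform each term separately.
(2)·[L{cos(7t)} = s/(s^2 + 49)]; (4)·[L{cosh(7t)} = s/(s^2 - 49)]; (-2)·[L{sinh(t)} = 1/(s^2 - 1)].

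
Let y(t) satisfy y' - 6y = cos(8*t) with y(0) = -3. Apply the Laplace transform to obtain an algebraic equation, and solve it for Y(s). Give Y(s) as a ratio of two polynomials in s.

Take the Laplace transform of both sides.
Using L{y'} = sY - y(0) = sY - (-3), the left side becomes (s - 6)Y - (-3).
The right side is L{cos(8*t)} = s/(s^2 + 64).
So (s - 6)Y = s/(s^2 + 64) + (-3).
Isolate Y and clear denominators.

Y(s) = (-3*s^2 + s - 192)/(s^3 - 6*s^2 + 64*s - 384)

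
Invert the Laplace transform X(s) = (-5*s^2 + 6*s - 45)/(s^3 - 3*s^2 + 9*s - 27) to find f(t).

Factor the denominator: s^3 - 3*s^2 + 9*s - 27 = (s - 3)*(s^2 + 9).
Partial fraction decomposition gives [-4/(s - 3)] + [-s/(s^2 + 9)] + [3/(s^2 + 9)].
Invert each term: -4/(s - 3) ↔ -4e^(3t); -1·s/(s^2 + 9) ↔ -cos(3t); 1·3/(s^2 + 9) ↔ sin(3t).

f(t) = -4*exp(3*t) + sin(3*t) - cos(3*t)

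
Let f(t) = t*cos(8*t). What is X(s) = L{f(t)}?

L{cos(8t)} = s/(s^2 + 64).
Then apply L{t·g(t)} = -d/ds[G(s)] with G(s) = s/(s^2 + 64):
differentiating 1 time and applying the sign gives (s - 8)*(s + 8)/(s^2 + 64)^2.

X(s) = (s - 8)*(s + 8)/(s^2 + 64)^2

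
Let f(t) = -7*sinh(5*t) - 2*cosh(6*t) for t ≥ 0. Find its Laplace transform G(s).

G(s) = -2*s/(s^2 - 36) - 35/(s^2 - 25)

The transform is linear, so treat each term independently.
(-2)·[L{cosh(6t)} = s/(s^2 - 36)]; (-7)·[L{sinh(5t)} = 5/(s^2 - 25)].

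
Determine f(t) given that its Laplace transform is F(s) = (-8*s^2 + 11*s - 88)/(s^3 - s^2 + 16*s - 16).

f(t) = -5*exp(t) + 2*sin(4*t) - 3*cos(4*t)

Factor the denominator: s^3 - s^2 + 16*s - 16 = (s - 1)*(s^2 + 16).
Partial fraction decomposition gives [-5/(s - 1)] + [-3*s/(s^2 + 16)] + [8/(s^2 + 16)].
Invert each term: -5/(s - 1) ↔ -5e^(t); -3·s/(s^2 + 16) ↔ -3cos(4t); 2·4/(s^2 + 16) ↔ 2sin(4t).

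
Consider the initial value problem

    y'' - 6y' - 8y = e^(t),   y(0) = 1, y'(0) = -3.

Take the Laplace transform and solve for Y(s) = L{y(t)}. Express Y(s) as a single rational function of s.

Y(s) = (s^2 - 10*s + 10)/(s^3 - 7*s^2 - 2*s + 8)

Take the Laplace transform of both sides.
With L{y''} = s^2 Y - s·y(0) - y'(0) and L{y'} = sY - y(0), with y(0) = 1, y'(0) = -3: the LHS transforms to (s^2 - 6*s - 8)Y - (s - 9).
The right side is L{e^(t)} = 1/(s - 1).
So (s^2 - 6*s - 8)Y = 1/(s - 1) + (s - 9).
Solve for Y(s) and write it as one ratio of polynomials.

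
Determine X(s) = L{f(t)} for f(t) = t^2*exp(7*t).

X(s) = 2/(s - 7)^3

L{e^(7t)} = 1/(s - 7).
Then apply L{t^2·g(t)} = (-1)^2 d^2/ds^2[G(s)] with G(s) = 1/(s - 7):
differentiating 2 times and applying the sign gives 2/(s - 7)^3.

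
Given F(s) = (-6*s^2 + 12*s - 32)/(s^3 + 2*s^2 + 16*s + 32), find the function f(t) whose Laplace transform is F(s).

f(t) = 4*sin(4*t) - 2*cos(4*t) - 4*exp(-2*t)

Factor the denominator: s^3 + 2*s^2 + 16*s + 32 = (s + 2)*(s^2 + 16).
Partial fraction decomposition gives [-4/(s + 2)] + [-2*s/(s^2 + 16)] + [16/(s^2 + 16)].
Invert each term: -4/(s + 2) ↔ -4e^(-2t); -2·s/(s^2 + 16) ↔ -2cos(4t); 4·4/(s^2 + 16) ↔ 4sin(4t).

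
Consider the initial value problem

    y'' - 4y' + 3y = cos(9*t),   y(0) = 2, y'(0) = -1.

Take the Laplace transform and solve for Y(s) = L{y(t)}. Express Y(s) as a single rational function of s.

Y(s) = (2*s^3 - 9*s^2 + 163*s - 729)/(s^4 - 4*s^3 + 84*s^2 - 324*s + 243)

Laplace-transform each side.
With L{y''} = s^2 Y - s·y(0) - y'(0) and L{y'} = sY - y(0), with y(0) = 2, y'(0) = -1: the LHS transforms to (s^2 - 4*s + 3)Y - (2*s - 9).
The right side is L{cos(9*t)} = s/(s^2 + 81).
So (s^2 - 4*s + 3)Y = s/(s^2 + 81) + (2*s - 9).
Isolate Y and clear denominators.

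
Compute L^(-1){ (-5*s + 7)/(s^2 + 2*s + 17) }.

3*exp(-t)*sin(4*t) - 5*exp(-t)*cos(4*t)

Complete the square in the denominator: s^2 + 2*s + 17 = (s + 1)^2 + 4^2.
Split the numerator to match: -5*s + 7 = -5·(s + 1) + 3·4.
Invert each term: -5·(s + 1)/((s + 1)^2 + 16) ↔ -5e^(-t)cos(4t); 3·4/((s + 1)^2 + 16) ↔ 3e^(-t)sin(4t).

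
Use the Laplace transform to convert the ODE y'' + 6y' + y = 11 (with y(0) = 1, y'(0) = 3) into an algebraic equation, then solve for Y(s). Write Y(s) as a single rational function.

Apply the Laplace transform to the equation.
Using L{y''} = s^2 Y - s·y(0) - y'(0) and L{y'} = sY - y(0), with y(0) = 1, y'(0) = 3, the left side becomes (s^2 + 6*s + 1)Y - (s + 9).
The right side is L{11} = 11/s.
So (s^2 + 6*s + 1)Y = 11/s + (s + 9).
Divide through and combine into a single rational function.

Y(s) = (s^2 + 9*s + 11)/(s^3 + 6*s^2 + s)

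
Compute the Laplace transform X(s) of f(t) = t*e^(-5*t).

L{e^(-5t)} = 1/(s + 5).
Then apply L{t·g(t)} = -d/ds[G(s)] with G(s) = 1/(s + 5):
differentiating 1 time and applying the sign gives (s + 5)^(-2).

X(s) = (s + 5)^(-2)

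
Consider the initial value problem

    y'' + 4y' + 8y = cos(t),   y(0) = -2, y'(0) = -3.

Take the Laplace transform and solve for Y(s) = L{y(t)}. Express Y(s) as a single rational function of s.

Take the Laplace transform of both sides.
With L{y''} = s^2 Y - s·y(0) - y'(0) and L{y'} = sY - y(0), with y(0) = -2, y'(0) = -3: the LHS transforms to (s^2 + 4*s + 8)Y - (-2*s - 11).
The right side is L{cos(t)} = s/(s^2 + 1).
So (s^2 + 4*s + 8)Y = s/(s^2 + 1) + (-2*s - 11).
Divide through and combine into a single rational function.

Y(s) = (-2*s^3 - 11*s^2 - s - 11)/(s^4 + 4*s^3 + 9*s^2 + 4*s + 8)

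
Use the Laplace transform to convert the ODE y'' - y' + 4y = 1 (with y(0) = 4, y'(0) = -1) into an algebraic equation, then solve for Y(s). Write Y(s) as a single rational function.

Y(s) = (4*s^2 - 5*s + 1)/(s^3 - s^2 + 4*s)

Take the Laplace transform of both sides.
The derivative rules (L{y''} = s^2 Y - s·y(0) - y'(0) and L{y'} = sY - y(0), with y(0) = 4, y'(0) = -1) turn the left side into (s^2 - s + 4)Y - (4*s - 5).
The right side is L{1} = 1/s.
So (s^2 - s + 4)Y = 1/s + (4*s - 5).
Solve for Y(s) and write it as one ratio of polynomials.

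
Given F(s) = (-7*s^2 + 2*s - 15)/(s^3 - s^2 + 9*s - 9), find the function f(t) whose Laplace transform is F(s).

Factor the denominator: s^3 - s^2 + 9*s - 9 = (s - 1)*(s^2 + 9).
Partial fraction decomposition gives [-2/(s - 1)] + [-5*s/(s^2 + 9)] + [-3/(s^2 + 9)].
Invert each term: -2/(s - 1) ↔ -2e^(t); -5·s/(s^2 + 9) ↔ -5cos(3t); -1·3/(s^2 + 9) ↔ -sin(3t).

f(t) = -2*exp(t) - sin(3*t) - 5*cos(3*t)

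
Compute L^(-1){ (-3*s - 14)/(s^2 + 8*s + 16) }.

-2*t*exp(-4*t) - 3*exp(-4*t)

Factor the denominator: s^2 + 8*s + 16 = (s + 4)^2.
Partial fraction decomposition gives [-3/(s + 4)] + [-2/(s + 4)^2].
Invert each term: -3/(s + 4) ↔ -3e^(-4t); -2/(s + 4)^2 ↔ -2t·e^(-4t).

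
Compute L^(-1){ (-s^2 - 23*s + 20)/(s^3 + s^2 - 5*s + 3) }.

-t*exp(t) - 6*exp(t) + 5*exp(-3*t)

Factor the denominator: s^3 + s^2 - 5*s + 3 = (s - 1)^2*(s + 3).
Partial fraction decomposition gives [-6/(s - 1)] + [-1/(s - 1)^2] + [5/(s + 3)].
Invert each term: -6/(s - 1) ↔ -6e^(t); -1/(s - 1)^2 ↔ -t·e^(t); 5/(s + 3) ↔ 5e^(-3t).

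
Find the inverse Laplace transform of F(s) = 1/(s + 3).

Since L{e^(-3t)} = 1/(s + 3), the inverse is e^(-3*t).

exp(-3*t)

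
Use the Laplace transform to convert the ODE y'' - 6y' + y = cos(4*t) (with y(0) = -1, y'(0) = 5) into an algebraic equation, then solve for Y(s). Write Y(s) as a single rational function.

Laplace-transform each side.
With L{y''} = s^2 Y - s·y(0) - y'(0) and L{y'} = sY - y(0), with y(0) = -1, y'(0) = 5: the LHS transforms to (s^2 - 6*s + 1)Y - (-s + 11).
The right side is L{cos(4*t)} = s/(s^2 + 16).
So (s^2 - 6*s + 1)Y = s/(s^2 + 16) + (-s + 11).
Isolate Y and clear denominators.

Y(s) = (-s^3 + 11*s^2 - 15*s + 176)/(s^4 - 6*s^3 + 17*s^2 - 96*s + 16)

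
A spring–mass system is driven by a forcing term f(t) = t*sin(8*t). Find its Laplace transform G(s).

L{sin(8t)} = 8/(s^2 + 64).
Then apply L{t·g(t)} = -d/ds[H(s)] with H(s) = 8/(s^2 + 64):
differentiating 1 time and applying the sign gives 16*s/(s^2 + 64)^2.

G(s) = 16*s/(s^2 + 64)^2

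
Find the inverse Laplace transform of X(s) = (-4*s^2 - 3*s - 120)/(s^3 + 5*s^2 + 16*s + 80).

-2*sin(4*t) + cos(4*t) - 5*exp(-5*t)

Factor the denominator: s^3 + 5*s^2 + 16*s + 80 = (s + 5)*(s^2 + 16).
Partial fraction decomposition gives [-5/(s + 5)] + [s/(s^2 + 16)] + [-8/(s^2 + 16)].
Invert each term: -5/(s + 5) ↔ -5e^(-5t); 1·s/(s^2 + 16) ↔ cos(4t); -2·4/(s^2 + 16) ↔ -2sin(4t).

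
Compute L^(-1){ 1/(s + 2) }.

Since L{e^(-2t)} = 1/(s + 2), the inverse is e^(-2*t).

exp(-2*t)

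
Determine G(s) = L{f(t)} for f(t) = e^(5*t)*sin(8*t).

L{sin(8t)} = 8/(s^2 + 64).
By the first shifting theorem, multiplying by e^(5t) replaces s with s - 5.

G(s) = 8/((s - 5)^2 + 64)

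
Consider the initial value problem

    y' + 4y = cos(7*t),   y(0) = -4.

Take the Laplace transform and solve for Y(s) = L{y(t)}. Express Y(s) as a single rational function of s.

Y(s) = (-4*s^2 + s - 196)/(s^3 + 4*s^2 + 49*s + 196)

Laplace-transform each side.
The derivative rules (L{y'} = sY - y(0) = sY - (-4)) turn the left side into (s + 4)Y - (-4).
The right side is L{cos(7*t)} = s/(s^2 + 49).
So (s + 4)Y = s/(s^2 + 49) + (-4).
Solve for Y(s) and write it as one ratio of polynomials.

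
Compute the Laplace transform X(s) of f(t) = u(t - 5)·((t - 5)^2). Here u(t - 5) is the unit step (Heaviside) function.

By the second shifting theorem, L{u(t - c)·g(t - c)} = e^(-cs)·G(s) with c = 5 and G(s) = L{g(t)}.
L{t^2} = 2!/s^3 = 2/s^3.

X(s) = 2*exp(-5*s)/s^3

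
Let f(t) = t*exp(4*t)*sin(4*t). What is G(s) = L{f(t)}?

G(s) = 8*(s - 4)/(s^2 - 8*s + 32)^2

L{sin(4t)} = 4/(s^2 + 16).
Multiplying by e^(4t) shifts s → s - 4, so L{exp(4*t)*sin(4*t)} = 4/((s - 4)^2 + 16).
Then apply L{t·g(t)} = -d/ds[H(s)] with H(s) = 4/((s - 4)^2 + 16):
differentiating 1 time and applying the sign gives 8*(s - 4)/(s^2 - 8*s + 32)^2.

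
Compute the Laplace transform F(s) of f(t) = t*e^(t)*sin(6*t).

F(s) = 12*(s - 1)/(s^2 - 2*s + 37)^2

L{sin(6t)} = 6/(s^2 + 36).
Multiplying by e^(t) shifts s → s - 1, so L{e^(t)*sin(6*t)} = 6/((s - 1)^2 + 36).
Then apply L{t·g(t)} = -d/ds[G(s)] with G(s) = 6/((s - 1)^2 + 36):
differentiating 1 time and applying the sign gives 12*(s - 1)/(s^2 - 2*s + 37)^2.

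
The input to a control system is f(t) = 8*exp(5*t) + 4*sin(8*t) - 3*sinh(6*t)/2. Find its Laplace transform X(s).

By linearity of the Laplace transform, transform each term separately.
(4)·[L{sin(8t)} = 8/(s^2 + 64)]; (8)·[L{e^(5t)} = 1/(s - 5)]; (-3/2)·[L{sinh(6t)} = 6/(s^2 - 36)].

X(s) = 32/(s^2 + 64) - 9/(s^2 - 36) + 8/(s - 5)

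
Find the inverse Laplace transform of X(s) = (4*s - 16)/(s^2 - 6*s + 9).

Factor the denominator: s^2 - 6*s + 9 = (s - 3)^2.
Partial fraction decomposition gives [4/(s - 3)] + [-4/(s - 3)^2].
Invert each term: 4/(s - 3) ↔ 4e^(3t); -4/(s - 3)^2 ↔ -4t·e^(3t).

-4*t*exp(3*t) + 4*exp(3*t)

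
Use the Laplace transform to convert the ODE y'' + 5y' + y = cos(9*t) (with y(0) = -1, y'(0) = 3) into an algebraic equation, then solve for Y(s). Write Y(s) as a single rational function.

Laplace-transform each side.
The derivative rules (L{y''} = s^2 Y - s·y(0) - y'(0) and L{y'} = sY - y(0), with y(0) = -1, y'(0) = 3) turn the left side into (s^2 + 5*s + 1)Y - (-s - 2).
The right side is L{cos(9*t)} = s/(s^2 + 81).
So (s^2 + 5*s + 1)Y = s/(s^2 + 81) + (-s - 2).
Isolate Y and clear denominators.

Y(s) = (-s^3 - 2*s^2 - 80*s - 162)/(s^4 + 5*s^3 + 82*s^2 + 405*s + 81)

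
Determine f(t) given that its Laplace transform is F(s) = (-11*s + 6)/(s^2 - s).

f(t) = -5*exp(t) - 6

Factor the denominator: s^2 - s = s*(s - 1).
Partial fraction decomposition gives [-6/s] + [-5/(s - 1)].
Invert each term: -6/(s - 0) ↔ -6e^(0t); -5/(s - 1) ↔ -5e^(t).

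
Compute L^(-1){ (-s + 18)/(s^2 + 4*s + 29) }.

Complete the square in the denominator: s^2 + 4*s + 29 = (s + 2)^2 + 5^2.
Split the numerator to match: -s + 18 = -1·(s + 2) + 4·5.
Invert each term: -1·(s + 2)/((s + 2)^2 + 25) ↔ -e^(-2t)cos(5t); 4·5/((s + 2)^2 + 25) ↔ 4e^(-2t)sin(5t).

4*exp(-2*t)*sin(5*t) - exp(-2*t)*cos(5*t)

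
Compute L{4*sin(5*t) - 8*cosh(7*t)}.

Apply the Laplace transform termwise.
(4)·[L{sin(5t)} = 5/(s^2 + 25)]; (-8)·[L{cosh(7t)} = s/(s^2 - 49)].

-8*s/(s^2 - 49) + 20/(s^2 + 25)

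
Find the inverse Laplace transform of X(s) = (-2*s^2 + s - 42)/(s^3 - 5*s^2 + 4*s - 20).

Factor the denominator: s^3 - 5*s^2 + 4*s - 20 = (s - 5)*(s^2 + 4).
Partial fraction decomposition gives [-3/(s - 5)] + [s/(s^2 + 4)] + [6/(s^2 + 4)].
Invert each term: -3/(s - 5) ↔ -3e^(5t); 1·s/(s^2 + 4) ↔ cos(2t); 3·2/(s^2 + 4) ↔ 3sin(2t).

-3*exp(5*t) + 3*sin(2*t) + cos(2*t)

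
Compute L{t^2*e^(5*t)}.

2/(s - 5)^3

L{e^(5t)} = 1/(s - 5).
Then apply L{t^2·g(t)} = (-1)^2 d^2/ds^2[H(s)] with H(s) = 1/(s - 5):
differentiating 2 times and applying the sign gives 2/(s - 5)^3.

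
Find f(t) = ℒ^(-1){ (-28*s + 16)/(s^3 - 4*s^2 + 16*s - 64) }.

Factor the denominator: s^3 - 4*s^2 + 16*s - 64 = (s - 4)*(s^2 + 16).
Partial fraction decomposition gives [-3/(s - 4)] + [3*s/(s^2 + 16)] + [-16/(s^2 + 16)].
Invert each term: -3/(s - 4) ↔ -3e^(4t); 3·s/(s^2 + 16) ↔ 3cos(4t); -4·4/(s^2 + 16) ↔ -4sin(4t).

f(t) = -3*exp(4*t) - 4*sin(4*t) + 3*cos(4*t)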